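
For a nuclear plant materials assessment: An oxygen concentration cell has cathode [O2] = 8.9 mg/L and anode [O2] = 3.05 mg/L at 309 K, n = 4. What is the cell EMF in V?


Apply the Nernst concentration-cell relation: E = (RT/nF)*ln(C_cathode/C_anode)
RT/nF = 8.314*309/(4*96485) = 0.00665654 V
ln(8.9/3.05) = 1.07091
E = 0.00665654 * 1.07091 = 0.00713 V

0.00713 V


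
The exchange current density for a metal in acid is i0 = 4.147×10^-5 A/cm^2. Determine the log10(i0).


i0 = 4.147×10^-5 A/cm^2
log10(i0) = -4.382

-4.382


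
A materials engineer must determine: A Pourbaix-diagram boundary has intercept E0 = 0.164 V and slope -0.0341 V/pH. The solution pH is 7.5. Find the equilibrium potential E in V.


Apply the Pourbaix line equation: E = E0 + slope*pH
E = 0.164 + (-0.0341)*7.5 = 0.164 + (-0.25575) = -0.09175 V
Rounded to 4 decimal places: E = -0.0918 V

-0.0918 V


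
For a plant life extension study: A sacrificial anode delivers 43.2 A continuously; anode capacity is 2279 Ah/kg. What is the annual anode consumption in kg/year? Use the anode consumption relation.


Annual consumption = current * hours per year / capacity
Rate = 43.2 * 8760 / 2279 = 166.1 kg/year

166.1 kg/year


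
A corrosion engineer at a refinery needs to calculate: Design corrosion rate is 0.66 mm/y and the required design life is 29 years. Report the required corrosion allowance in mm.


Corrosion allowance = CR × design life
CA = 0.66 * 29 = 19.14 mm

19.14 mm


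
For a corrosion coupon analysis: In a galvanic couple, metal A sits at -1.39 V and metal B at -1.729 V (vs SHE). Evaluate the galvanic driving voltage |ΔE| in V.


Driving voltage is the absolute potential difference.
|ΔE| = |-1.39 − (-1.729)| = 0.339 V

0.339 V


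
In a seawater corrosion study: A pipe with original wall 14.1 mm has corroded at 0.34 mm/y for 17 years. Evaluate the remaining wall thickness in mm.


Remaining wall = original − CR × time
t = 14.1 − 0.34*17 = 14.1 − 5.78 = 8.32 mm

8.32 mm


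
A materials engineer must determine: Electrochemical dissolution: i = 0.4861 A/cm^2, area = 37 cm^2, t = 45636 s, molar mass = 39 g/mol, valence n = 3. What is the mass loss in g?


Apply Faraday's law: m = i*A*t*M / (n*F)
Total charge passed Q = i*A*t = 0.4861*37*45636 = 820795.4052 C
m = Q*M/(n*F) = 820795.4052*39/(3*96485) = 110.59066 g

110.59066 g


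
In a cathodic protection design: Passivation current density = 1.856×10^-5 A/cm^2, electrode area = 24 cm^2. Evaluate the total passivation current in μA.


I = i_pass * A, then convert A → μA (×10^6)
I = 1.856×10^-5 * 24 * 10^6 = 445.44 μA

445.44 μA


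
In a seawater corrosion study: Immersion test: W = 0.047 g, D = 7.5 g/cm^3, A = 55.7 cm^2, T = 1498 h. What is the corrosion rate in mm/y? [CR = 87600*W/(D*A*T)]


Apply the mm/y weight-loss relation: CR = 87600 * W / (D * A * T)
Numerator: 87600 * 0.047 = 4117.2
Denominator: 7.5 * 55.7 * 1498 = 625789.5
CR = 4117.2 / 625789.5 = 0.0066 mm/y

0.0066 mm/y


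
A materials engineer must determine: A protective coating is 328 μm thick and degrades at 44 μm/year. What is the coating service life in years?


Service life = thickness / degradation rate
Life = 328 / 44 = 7.5 years

7.5 years


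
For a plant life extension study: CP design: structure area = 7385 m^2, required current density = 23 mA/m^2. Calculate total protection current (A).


I = area * current density, then convert mA → A (÷1000)
I = 7385 * 23 / 1000 = 169.86 A

169.86 A


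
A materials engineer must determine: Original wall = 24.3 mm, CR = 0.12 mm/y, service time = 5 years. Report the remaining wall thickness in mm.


Remaining wall = original − CR × time
t = 24.3 − 0.12*5 = 24.3 − 0.6 = 23.7 mm

23.7 mm


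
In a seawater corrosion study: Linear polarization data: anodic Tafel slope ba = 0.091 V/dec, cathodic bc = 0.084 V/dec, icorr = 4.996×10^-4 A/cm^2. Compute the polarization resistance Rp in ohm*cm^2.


Apply the Stern-Geary equation: Rp = ba*bc / (2.303*icorr*(ba+bc))
ba*bc = 0.091*0.084 = 0.007644
ba+bc = 0.175; 2.303*icorr*(ba+bc) = 2.303*4.996×10^-4*0.175 = 2.0135129×10^-4
Rp = 0.007644 / 2.0135129×10^-4 = 37.96 ohm*cm^2

37.96 ohm*cm^2


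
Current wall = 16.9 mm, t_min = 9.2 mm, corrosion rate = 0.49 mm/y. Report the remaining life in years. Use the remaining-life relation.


Apply the remaining-life relation: RL = (t_current − t_min) / CR
RL = (16.9 − 9.2) / 0.49 = 7.7 / 0.49 = 15.7 years

15.7 years


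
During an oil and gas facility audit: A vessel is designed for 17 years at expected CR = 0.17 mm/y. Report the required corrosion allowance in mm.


Corrosion allowance = CR × design life
CA = 0.17 * 17 = 2.89 mm

2.89 mm


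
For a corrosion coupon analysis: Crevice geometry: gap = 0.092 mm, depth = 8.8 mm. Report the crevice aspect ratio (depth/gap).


Aspect ratio = depth / gap
Ratio = 8.8 / 0.092 = 95.7

95.7


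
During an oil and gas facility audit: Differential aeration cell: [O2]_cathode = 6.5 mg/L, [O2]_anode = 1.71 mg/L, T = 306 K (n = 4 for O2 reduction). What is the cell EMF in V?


Apply the Nernst concentration-cell relation: E = (RT/nF)*ln(C_cathode/C_anode)
RT/nF = 8.314*306/(4*96485) = 0.00659192 V
ln(6.5/1.71) = 1.33531
E = 0.00659192 * 1.33531 = 0.0088 V

0.0088 V


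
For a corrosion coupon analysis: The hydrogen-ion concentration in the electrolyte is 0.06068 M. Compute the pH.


pH = −log10[H+]
pH = −log10(0.06068) = 1.22

1.22


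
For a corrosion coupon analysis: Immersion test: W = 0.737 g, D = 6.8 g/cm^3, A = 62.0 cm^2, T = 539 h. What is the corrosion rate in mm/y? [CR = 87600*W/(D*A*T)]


Apply the mm/y weight-loss relation: CR = 87600 * W / (D * A * T)
Numerator: 87600 * 0.737 = 64561.2
Denominator: 6.8 * 62.0 * 539 = 227242.4
CR = 64561.2 / 227242.4 = 0.2841 mm/y

0.2841 mm/y


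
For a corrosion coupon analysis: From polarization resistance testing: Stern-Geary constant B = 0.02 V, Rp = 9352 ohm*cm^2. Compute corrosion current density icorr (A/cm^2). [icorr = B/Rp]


Apply the Stern-Geary relation: icorr = B / Rp
icorr = 0.02 / 9352 = 2.139×10^-6 A/cm^2

2.139×10^-6 A/cm^2


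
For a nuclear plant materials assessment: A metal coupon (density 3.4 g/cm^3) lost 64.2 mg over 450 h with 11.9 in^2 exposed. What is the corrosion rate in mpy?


Apply the mpy weight-loss relation: CR = 534 * W / (D * A * T)
Numerator: 534 * 64.2 = 34282.8
Denominator: 3.4 * 11.9 * 450 = 18207.0
CR = 34282.8 / 18207.0 = 1.883 mpy

1.883 mpy


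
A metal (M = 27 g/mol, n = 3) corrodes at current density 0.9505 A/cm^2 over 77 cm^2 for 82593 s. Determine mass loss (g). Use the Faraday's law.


Apply Faraday's law: m = i*A*t*M / (n*F)
Total charge passed Q = i*A*t = 0.9505*77*82593 = 6044857.7805 C
m = Q*M/(n*F) = 6044857.7805*27/(3*96485) = 563.857 g

563.857 g


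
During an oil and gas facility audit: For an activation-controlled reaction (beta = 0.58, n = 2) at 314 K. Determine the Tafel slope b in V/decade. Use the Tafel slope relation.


Apply the Tafel slope relation: b = 2.303*R*T/(beta*n*F)
Numerator: 2.303 * 8.314 * 314 = 6012.2
Denominator: 0.58 * 2 * 96485 = 111922.6
b = 6012.2 / 111922.6 = 0.054 V/decade

0.054 V/decade


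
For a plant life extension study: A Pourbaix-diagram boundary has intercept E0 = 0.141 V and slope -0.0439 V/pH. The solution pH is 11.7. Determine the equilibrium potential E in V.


Apply the Pourbaix line equation: E = E0 + slope*pH
E = 0.141 + (-0.0439)*11.7 = 0.141 + (-0.51363) = -0.37263 V
Rounded to 3 decimal places: E = -0.373 V

-0.373 V


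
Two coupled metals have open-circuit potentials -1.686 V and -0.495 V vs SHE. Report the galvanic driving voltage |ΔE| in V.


Driving voltage is the absolute potential difference.
|ΔE| = |-1.686 − (-0.495)| = 1.191 V

1.191 V


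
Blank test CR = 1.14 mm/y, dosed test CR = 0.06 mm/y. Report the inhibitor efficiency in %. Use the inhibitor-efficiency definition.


Apply the inhibitor-efficiency definition: IE = (CR_blank − CR_inh)/CR_blank × 100
IE = (1.14 − 0.06) / 1.14 × 100
IE = 1.08 / 1.14 × 100 = 94.7 %

94.7 %


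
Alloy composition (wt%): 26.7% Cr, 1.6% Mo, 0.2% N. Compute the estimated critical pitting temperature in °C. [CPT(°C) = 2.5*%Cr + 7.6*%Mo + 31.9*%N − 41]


Apply the ASTM G48 empirical CPT estimate: CPT(°C) = 2.5*%Cr + 7.6*%Mo + 31.9*%N − 41
2.5*26.7 = 66.75; 7.6*1.6 = 12.16; 31.9*0.2 = 6.38
CPT = 66.75 + 12.16 + 6.38 − 41 = 44.29 °C
Rounded to 0.1 °C: CPT ≈ 44.3 °C

44.3 °C


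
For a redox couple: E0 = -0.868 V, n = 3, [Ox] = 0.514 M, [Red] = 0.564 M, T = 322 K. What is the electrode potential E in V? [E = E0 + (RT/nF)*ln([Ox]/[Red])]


Apply the Nernst equation: E = E0 + (RT/nF)*ln([Ox]/[Red])
Step 1: RT/nF = 8.314*322/(3*96485) = 0.00924879 V
Step 2: [Ox]/[Red] = 0.514/0.564 = 0.911348
Step 3: ln(0.911348) = -0.09283
Step 4: correction = 0.00924879 * -0.09283 = -0.0009 V
E = -0.868 + -0.0009 = -0.8689 V

-0.8689 V


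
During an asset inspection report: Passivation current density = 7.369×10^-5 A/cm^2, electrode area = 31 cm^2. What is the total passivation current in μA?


I = i_pass * A, then convert A → μA (×10^6)
I = 7.369×10^-5 * 31 * 10^6 = 2284.39 μA

2284.39 μA


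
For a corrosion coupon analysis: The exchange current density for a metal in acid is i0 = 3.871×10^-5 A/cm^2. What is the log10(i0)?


i0 = 3.871×10^-5 A/cm^2
log10(i0) = -4.412

-4.412


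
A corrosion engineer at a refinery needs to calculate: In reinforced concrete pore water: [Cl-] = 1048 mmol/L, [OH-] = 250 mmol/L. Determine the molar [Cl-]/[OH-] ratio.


Threshold parameter = [Cl-] / [OH-] (molar basis; both in mmol/L, so units cancel)
Ratio = 1048 / 250 = 4.19

4.19


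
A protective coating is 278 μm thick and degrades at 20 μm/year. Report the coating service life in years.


Service life = thickness / degradation rate
Life = 278 / 20 = 13.9 years

13.9 years


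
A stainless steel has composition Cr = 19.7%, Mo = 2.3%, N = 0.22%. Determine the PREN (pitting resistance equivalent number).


Apply the PREN formula: PREN = Cr + 3.3*Mo + 16*N
PREN = 19.7 + 3.3*2.3 + 16*0.22
PREN = 19.7 + 7.59 + 3.52 = 30.81

30.81


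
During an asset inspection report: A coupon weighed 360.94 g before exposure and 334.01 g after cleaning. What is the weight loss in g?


Weight loss = initial − final
WL = 360.94 − 334.01 = 26.93 g

26.93 g


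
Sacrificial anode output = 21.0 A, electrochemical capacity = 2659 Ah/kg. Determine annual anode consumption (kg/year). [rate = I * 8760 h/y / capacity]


Annual consumption = current * hours per year / capacity
Rate = 21.0 * 8760 / 2659 = 69.2 kg/year

69.2 kg/year


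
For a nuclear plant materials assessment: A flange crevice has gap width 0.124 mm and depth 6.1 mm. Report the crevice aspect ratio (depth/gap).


Aspect ratio = depth / gap
Ratio = 6.1 / 0.124 = 49.2

49.2


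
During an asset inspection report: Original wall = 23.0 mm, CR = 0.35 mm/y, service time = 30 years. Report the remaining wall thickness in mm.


Remaining wall = original − CR × time
t = 23.0 − 0.35*30 = 23.0 − 10.5 = 12.5 mm

12.5 mm


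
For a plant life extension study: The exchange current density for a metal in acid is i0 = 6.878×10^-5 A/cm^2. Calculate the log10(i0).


i0 = 6.878×10^-5 A/cm^2
log10(i0) = -4.163

-4.163


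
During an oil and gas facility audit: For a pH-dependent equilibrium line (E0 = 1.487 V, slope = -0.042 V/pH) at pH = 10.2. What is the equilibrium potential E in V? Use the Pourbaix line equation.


Apply the Pourbaix line equation: E = E0 + slope*pH
E = 1.487 + (-0.042)*10.2 = 1.487 + (-0.4284) = 1.0586 V
Rounded to 4 decimal places: E = 1.0586 V

1.0586 V


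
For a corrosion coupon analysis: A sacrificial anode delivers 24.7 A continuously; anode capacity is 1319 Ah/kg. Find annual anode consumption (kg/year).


Annual consumption = current * hours per year / capacity
Rate = 24.7 * 8760 / 1319 = 164.0 kg/year

164.0 kg/year


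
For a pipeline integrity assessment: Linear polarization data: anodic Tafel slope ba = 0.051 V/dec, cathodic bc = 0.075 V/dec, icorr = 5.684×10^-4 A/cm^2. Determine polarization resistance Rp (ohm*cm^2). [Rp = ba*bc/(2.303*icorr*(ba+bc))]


Apply the Stern-Geary equation: Rp = ba*bc / (2.303*icorr*(ba+bc))
ba*bc = 0.051*0.075 = 0.003825
ba+bc = 0.126; 2.303*icorr*(ba+bc) = 2.303*5.684×10^-4*0.126 = 1.6493718×10^-4
Rp = 0.003825 / 1.6493718×10^-4 = 23.2 ohm*cm^2

23.2 ohm*cm^2


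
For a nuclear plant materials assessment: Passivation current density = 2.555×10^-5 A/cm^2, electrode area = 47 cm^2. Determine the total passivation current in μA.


I = i_pass * A, then convert A → μA (×10^6)
I = 2.555×10^-5 * 47 * 10^6 = 1200.85 μA

1200.85 μA


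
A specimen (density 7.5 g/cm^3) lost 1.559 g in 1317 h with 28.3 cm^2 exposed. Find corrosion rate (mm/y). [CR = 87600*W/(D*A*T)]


Apply the mm/y weight-loss relation: CR = 87600 * W / (D * A * T)
Numerator: 87600 * 1.559 = 136568.4
Denominator: 7.5 * 28.3 * 1317 = 279533.25
CR = 136568.4 / 279533.25 = 0.4886 mm/y

0.4886 mm/y


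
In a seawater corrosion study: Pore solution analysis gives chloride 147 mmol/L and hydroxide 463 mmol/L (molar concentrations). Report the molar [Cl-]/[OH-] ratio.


Threshold parameter = [Cl-] / [OH-] (molar basis; both in mmol/L, so units cancel)
Ratio = 147 / 463 = 0.32

0.32


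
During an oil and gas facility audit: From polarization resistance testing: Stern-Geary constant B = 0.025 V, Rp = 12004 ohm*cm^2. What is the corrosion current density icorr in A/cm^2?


Apply the Stern-Geary relation: icorr = B / Rp
icorr = 0.025 / 12004 = 2.083×10^-6 A/cm^2

2.083×10^-6 A/cm^2


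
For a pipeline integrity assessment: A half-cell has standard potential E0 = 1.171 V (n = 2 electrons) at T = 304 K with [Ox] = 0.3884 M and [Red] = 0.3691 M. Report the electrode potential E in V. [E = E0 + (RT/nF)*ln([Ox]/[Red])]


Apply the Nernst equation: E = E0 + (RT/nF)*ln([Ox]/[Red])
Step 1: RT/nF = 8.314*304/(2*96485) = 0.01309766 V
Step 2: [Ox]/[Red] = 0.3884/0.3691 = 1.052289
Step 3: ln(1.052289) = 0.050968
Step 4: correction = 0.01309766 * 0.050968 = 0.0007 V
E = 1.171 + 0.0007 = 1.1717 V

1.1717 V


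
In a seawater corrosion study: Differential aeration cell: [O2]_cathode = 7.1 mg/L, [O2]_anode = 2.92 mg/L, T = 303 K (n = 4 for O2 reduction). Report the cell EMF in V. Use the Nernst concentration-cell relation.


Apply the Nernst concentration-cell relation: E = (RT/nF)*ln(C_cathode/C_anode)
RT/nF = 8.314*303/(4*96485) = 0.00652729 V
ln(7.1/2.92) = 0.88851
E = 0.00652729 * 0.88851 = 0.0058 V

0.0058 V


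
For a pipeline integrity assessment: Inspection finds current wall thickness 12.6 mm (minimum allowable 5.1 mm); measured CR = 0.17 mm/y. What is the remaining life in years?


Apply the remaining-life relation: RL = (t_current − t_min) / CR
RL = (12.6 − 5.1) / 0.17 = 7.5 / 0.17 = 44.1 years

44.1 years


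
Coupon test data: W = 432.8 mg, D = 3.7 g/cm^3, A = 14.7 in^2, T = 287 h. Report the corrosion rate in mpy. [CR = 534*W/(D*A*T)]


Apply the mpy weight-loss relation: CR = 534 * W / (D * A * T)
Numerator: 534 * 432.8 = 231115.2
Denominator: 3.7 * 14.7 * 287 = 15609.93
CR = 231115.2 / 15609.93 = 14.806 mpy

14.806 mpy


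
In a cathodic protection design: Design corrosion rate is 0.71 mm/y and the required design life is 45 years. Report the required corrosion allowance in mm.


Corrosion allowance = CR × design life
CA = 0.71 * 45 = 31.95 mm

31.95 mm


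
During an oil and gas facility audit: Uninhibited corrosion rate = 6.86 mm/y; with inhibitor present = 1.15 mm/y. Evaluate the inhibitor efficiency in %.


Apply the inhibitor-efficiency definition: IE = (CR_blank − CR_inh)/CR_blank × 100
IE = (6.86 − 1.15) / 6.86 × 100
IE = 5.71 / 6.86 × 100 = 83.2 %

83.2 %


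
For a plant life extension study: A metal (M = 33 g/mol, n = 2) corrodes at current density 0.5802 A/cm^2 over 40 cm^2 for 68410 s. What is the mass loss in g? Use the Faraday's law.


Apply Faraday's law: m = i*A*t*M / (n*F)
Total charge passed Q = i*A*t = 0.5802*40*68410 = 1587659.28 C
m = Q*M/(n*F) = 1587659.28*33/(2*96485) = 271.50726 g

271.50726 g


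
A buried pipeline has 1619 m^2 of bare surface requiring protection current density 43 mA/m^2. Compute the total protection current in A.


I = area * current density, then convert mA → A (÷1000)
I = 1619 * 43 / 1000 = 69.62 A

69.62 A


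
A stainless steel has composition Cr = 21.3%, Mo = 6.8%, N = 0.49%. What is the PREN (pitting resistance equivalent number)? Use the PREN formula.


Apply the PREN formula: PREN = Cr + 3.3*Mo + 16*N
PREN = 21.3 + 3.3*6.8 + 16*0.49
PREN = 21.3 + 22.44 + 7.84 = 51.58

51.58


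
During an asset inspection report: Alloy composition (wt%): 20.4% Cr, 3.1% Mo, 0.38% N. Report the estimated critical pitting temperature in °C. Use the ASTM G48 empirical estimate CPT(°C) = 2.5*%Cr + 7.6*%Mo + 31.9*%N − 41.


Apply the ASTM G48 empirical CPT estimate: CPT(°C) = 2.5*%Cr + 7.6*%Mo + 31.9*%N − 41
2.5*20.4 = 51; 7.6*3.1 = 23.56; 31.9*0.38 = 12.122
CPT = 51 + 23.56 + 12.122 − 41 = 45.682 °C
Rounded to 0.1 °C: CPT ≈ 45.7 °C

45.7 °C


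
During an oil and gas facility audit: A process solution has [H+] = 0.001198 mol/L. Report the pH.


pH = −log10[H+]
pH = −log10(0.001198) = 2.92

2.92


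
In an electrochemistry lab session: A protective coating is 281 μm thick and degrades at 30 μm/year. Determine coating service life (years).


Service life = thickness / degradation rate
Life = 281 / 30 = 9.4 years

9.4 years


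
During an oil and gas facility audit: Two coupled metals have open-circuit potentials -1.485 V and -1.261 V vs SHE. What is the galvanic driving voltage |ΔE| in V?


Driving voltage is the absolute potential difference.
|ΔE| = |-1.485 − (-1.261)| = 0.224 V

0.224 V


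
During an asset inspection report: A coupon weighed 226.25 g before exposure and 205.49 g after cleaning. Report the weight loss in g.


Weight loss = initial − final
WL = 226.25 − 205.49 = 20.76 g

20.76 g


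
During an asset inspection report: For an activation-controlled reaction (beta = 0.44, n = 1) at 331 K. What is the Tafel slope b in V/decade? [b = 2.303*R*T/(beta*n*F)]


Apply the Tafel slope relation: b = 2.303*R*T/(beta*n*F)
Numerator: 2.303 * 8.314 * 331 = 6337.7
Denominator: 0.44 * 1 * 96485 = 42453.4
b = 6337.7 / 42453.4 = 0.149 V/decade

0.149 V/decade


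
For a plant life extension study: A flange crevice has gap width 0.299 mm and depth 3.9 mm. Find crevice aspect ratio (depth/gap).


Aspect ratio = depth / gap
Ratio = 3.9 / 0.299 = 13.0

13.0


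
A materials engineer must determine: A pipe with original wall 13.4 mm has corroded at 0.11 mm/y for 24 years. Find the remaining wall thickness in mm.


Remaining wall = original − CR × time
t = 13.4 − 0.11*24 = 13.4 − 2.64 = 10.76 mm

10.76 mm


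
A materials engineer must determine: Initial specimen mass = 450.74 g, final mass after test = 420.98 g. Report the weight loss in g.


Weight loss = initial − final
WL = 450.74 − 420.98 = 29.76 g

29.76 g


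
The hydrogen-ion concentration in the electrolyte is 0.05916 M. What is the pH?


pH = −log10[H+]
pH = −log10(0.05916) = 1.23

1.23


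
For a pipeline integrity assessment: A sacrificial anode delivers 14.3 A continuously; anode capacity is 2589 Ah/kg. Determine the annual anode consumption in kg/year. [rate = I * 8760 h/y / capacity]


Annual consumption = current * hours per year / capacity
Rate = 14.3 * 8760 / 2589 = 48.4 kg/year

48.4 kg/year


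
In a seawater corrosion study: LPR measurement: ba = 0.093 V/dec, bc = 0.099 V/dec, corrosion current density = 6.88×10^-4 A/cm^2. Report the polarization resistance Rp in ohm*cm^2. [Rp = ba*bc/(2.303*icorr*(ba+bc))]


Apply the Stern-Geary equation: Rp = ba*bc / (2.303*icorr*(ba+bc))
ba*bc = 0.093*0.099 = 0.009207
ba+bc = 0.192; 2.303*icorr*(ba+bc) = 2.303*6.88×10^-4*0.192 = 3.0421709×10^-4
Rp = 0.009207 / 3.0421709×10^-4 = 30.26 ohm*cm^2

30.26 ohm*cm^2


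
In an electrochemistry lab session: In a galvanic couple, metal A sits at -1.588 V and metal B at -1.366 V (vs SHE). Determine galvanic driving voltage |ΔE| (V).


Driving voltage is the absolute potential difference.
|ΔE| = |-1.588 − (-1.366)| = 0.222 V

0.222 V


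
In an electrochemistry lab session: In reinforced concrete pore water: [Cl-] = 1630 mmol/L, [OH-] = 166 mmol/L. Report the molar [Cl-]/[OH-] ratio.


Threshold parameter = [Cl-] / [OH-] (molar basis; both in mmol/L, so units cancel)
Ratio = 1630 / 166 = 9.82

9.82


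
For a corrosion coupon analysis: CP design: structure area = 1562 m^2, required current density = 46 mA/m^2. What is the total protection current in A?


I = area * current density, then convert mA → A (÷1000)
I = 1562 * 46 / 1000 = 71.85 A

71.85 A


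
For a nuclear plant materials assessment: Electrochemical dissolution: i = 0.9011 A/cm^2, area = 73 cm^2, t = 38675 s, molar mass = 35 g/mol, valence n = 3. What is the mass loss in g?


Apply Faraday's law: m = i*A*t*M / (n*F)
Total charge passed Q = i*A*t = 0.9011*73*38675 = 2544053.1025 C
m = Q*M/(n*F) = 2544053.1025*35/(3*96485) = 307.619 g

307.619 g


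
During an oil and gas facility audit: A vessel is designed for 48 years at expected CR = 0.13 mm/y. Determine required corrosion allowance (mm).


Corrosion allowance = CR × design life
CA = 0.13 * 48 = 6.24 mm

6.24 mm


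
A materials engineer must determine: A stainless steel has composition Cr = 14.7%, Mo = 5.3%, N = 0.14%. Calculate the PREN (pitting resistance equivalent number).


Apply the PREN formula: PREN = Cr + 3.3*Mo + 16*N
PREN = 14.7 + 3.3*5.3 + 16*0.14
PREN = 14.7 + 17.49 + 2.24 = 34.43

34.43


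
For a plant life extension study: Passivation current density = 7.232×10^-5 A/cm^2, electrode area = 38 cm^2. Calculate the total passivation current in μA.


I = i_pass * A, then convert A → μA (×10^6)
I = 7.232×10^-5 * 38 * 10^6 = 2748.16 μA

2748.16 μA


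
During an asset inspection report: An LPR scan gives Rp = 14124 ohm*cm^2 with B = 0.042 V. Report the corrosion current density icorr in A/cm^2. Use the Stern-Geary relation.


Apply the Stern-Geary relation: icorr = B / Rp
icorr = 0.042 / 14124 = 2.974×10^-6 A/cm^2

2.974×10^-6 A/cm^2


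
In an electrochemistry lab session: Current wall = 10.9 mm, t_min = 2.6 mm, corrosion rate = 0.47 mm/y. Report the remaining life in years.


Apply the remaining-life relation: RL = (t_current − t_min) / CR
RL = (10.9 − 2.6) / 0.47 = 8.3 / 0.47 = 17.7 years

17.7 years


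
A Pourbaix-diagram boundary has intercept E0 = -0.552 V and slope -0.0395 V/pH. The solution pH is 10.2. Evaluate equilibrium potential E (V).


Apply the Pourbaix line equation: E = E0 + slope*pH
E = -0.552 + (-0.0395)*10.2 = -0.552 + (-0.4029) = -0.9549 V
Rounded to 4 decimal places: E = -0.9549 V

-0.9549 V


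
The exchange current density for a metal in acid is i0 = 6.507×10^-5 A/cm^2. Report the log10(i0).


i0 = 6.507×10^-5 A/cm^2
log10(i0) = -4.187

-4.187


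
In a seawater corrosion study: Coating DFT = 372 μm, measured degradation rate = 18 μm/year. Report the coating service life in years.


Service life = thickness / degradation rate
Life = 372 / 18 = 20.7 years

20.7 years


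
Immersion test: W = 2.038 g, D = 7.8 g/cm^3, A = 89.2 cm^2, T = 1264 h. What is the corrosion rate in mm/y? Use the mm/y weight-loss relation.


Apply the mm/y weight-loss relation: CR = 87600 * W / (D * A * T)
Numerator: 87600 * 2.038 = 178528.8
Denominator: 7.8 * 89.2 * 1264 = 879440.64
CR = 178528.8 / 879440.64 = 0.203 mm/y

0.203 mm/y


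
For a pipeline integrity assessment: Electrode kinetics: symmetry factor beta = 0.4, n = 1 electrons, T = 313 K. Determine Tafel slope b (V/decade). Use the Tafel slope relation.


Apply the Tafel slope relation: b = 2.303*R*T/(beta*n*F)
Numerator: 2.303 * 8.314 * 313 = 5993.06
Denominator: 0.4 * 1 * 96485 = 38594.0
b = 5993.06 / 38594.0 = 0.1553 V/decade

0.1553 V/decade


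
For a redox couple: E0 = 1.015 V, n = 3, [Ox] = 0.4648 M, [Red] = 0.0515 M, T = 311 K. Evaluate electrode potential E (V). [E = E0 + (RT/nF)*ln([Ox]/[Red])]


Apply the Nernst equation: E = E0 + (RT/nF)*ln([Ox]/[Red])
Step 1: RT/nF = 8.314*311/(3*96485) = 0.00893284 V
Step 2: [Ox]/[Red] = 0.4648/0.0515 = 9.025243
Step 3: ln(9.025243) = 2.200025
Step 4: correction = 0.00893284 * 2.200025 = 0.02 V
E = 1.015 + 0.02 = 1.035 V

1.035 V


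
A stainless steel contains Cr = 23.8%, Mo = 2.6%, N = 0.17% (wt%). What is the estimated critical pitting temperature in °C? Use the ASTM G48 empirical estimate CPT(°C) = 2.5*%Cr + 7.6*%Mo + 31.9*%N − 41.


Apply the ASTM G48 empirical CPT estimate: CPT(°C) = 2.5*%Cr + 7.6*%Mo + 31.9*%N − 41
2.5*23.8 = 59.5; 7.6*2.6 = 19.76; 31.9*0.17 = 5.423
CPT = 59.5 + 19.76 + 5.423 − 41 = 43.683 °C
Rounded to 0.1 °C: CPT ≈ 43.7 °C

43.7 °C


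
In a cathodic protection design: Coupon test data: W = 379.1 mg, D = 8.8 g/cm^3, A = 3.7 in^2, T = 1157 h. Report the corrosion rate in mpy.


Apply the mpy weight-loss relation: CR = 534 * W / (D * A * T)
Numerator: 534 * 379.1 = 202439.4
Denominator: 8.8 * 3.7 * 1157 = 37671.92
CR = 202439.4 / 37671.92 = 5.37375 mpy

5.37375 mpy


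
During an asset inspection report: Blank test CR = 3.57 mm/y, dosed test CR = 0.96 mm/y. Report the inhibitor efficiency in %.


Apply the inhibitor-efficiency definition: IE = (CR_blank − CR_inh)/CR_blank × 100
IE = (3.57 − 0.96) / 3.57 × 100
IE = 2.61 / 3.57 × 100 = 73.1 %

73.1 %


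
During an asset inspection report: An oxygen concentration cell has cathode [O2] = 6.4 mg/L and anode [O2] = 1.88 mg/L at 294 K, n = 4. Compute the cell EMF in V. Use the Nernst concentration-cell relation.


Apply the Nernst concentration-cell relation: E = (RT/nF)*ln(C_cathode/C_anode)
RT/nF = 8.314*294/(4*96485) = 0.00633341 V
ln(6.4/1.88) = 1.22503
E = 0.00633341 * 1.22503 = 0.00776 V

0.00776 V


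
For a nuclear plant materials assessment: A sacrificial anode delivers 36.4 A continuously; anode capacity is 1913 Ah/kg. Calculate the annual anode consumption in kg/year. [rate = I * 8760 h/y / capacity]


Annual consumption = current * hours per year / capacity
Rate = 36.4 * 8760 / 1913 = 166.7 kg/year

166.7 kg/year


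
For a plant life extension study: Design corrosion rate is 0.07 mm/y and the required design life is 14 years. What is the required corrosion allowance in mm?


Corrosion allowance = CR × design life
CA = 0.07 * 14 = 0.98 mm

0.98 mm


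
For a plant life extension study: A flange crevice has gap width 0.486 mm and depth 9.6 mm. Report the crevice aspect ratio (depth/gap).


Aspect ratio = depth / gap
Ratio = 9.6 / 0.486 = 19.8

19.8


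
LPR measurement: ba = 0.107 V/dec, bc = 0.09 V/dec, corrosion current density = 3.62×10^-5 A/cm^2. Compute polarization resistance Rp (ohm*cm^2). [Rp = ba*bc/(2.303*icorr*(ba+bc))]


Apply the Stern-Geary equation: Rp = ba*bc / (2.303*icorr*(ba+bc))
ba*bc = 0.107*0.09 = 0.00963
ba+bc = 0.197; 2.303*icorr*(ba+bc) = 2.303*3.62×10^-5*0.197 = 1.6423614×10^-5
Rp = 0.00963 / 1.6423614×10^-5 = 586.4 ohm*cm^2

586.4 ohm*cm^2


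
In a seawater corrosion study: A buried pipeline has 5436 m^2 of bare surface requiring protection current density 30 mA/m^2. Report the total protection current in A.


I = area * current density, then convert mA → A (÷1000)
I = 5436 * 30 / 1000 = 163.08 A

163.08 A


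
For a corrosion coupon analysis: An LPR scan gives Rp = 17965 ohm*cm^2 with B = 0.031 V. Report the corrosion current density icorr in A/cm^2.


Apply the Stern-Geary relation: icorr = B / Rp
icorr = 0.031 / 17965 = 1.726×10^-6 A/cm^2

1.726×10^-6 A/cm^2


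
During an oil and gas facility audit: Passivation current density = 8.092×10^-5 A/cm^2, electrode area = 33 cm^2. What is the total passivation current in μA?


I = i_pass * A, then convert A → μA (×10^6)
I = 8.092×10^-5 * 33 * 10^6 = 2670.36 μA

2670.36 μA


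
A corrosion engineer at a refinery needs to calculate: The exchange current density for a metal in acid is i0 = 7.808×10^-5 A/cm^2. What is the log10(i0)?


i0 = 7.808×10^-5 A/cm^2
log10(i0) = -4.107

-4.107


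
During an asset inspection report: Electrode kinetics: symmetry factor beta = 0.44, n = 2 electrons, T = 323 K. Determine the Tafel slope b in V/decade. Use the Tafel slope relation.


Apply the Tafel slope relation: b = 2.303*R*T/(beta*n*F)
Numerator: 2.303 * 8.314 * 323 = 6184.53
Denominator: 0.44 * 2 * 96485 = 84906.8
b = 6184.53 / 84906.8 = 0.073 V/decade

0.073 V/decade


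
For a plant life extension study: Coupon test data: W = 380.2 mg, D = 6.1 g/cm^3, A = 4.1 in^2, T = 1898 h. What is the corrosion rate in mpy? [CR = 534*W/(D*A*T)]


Apply the mpy weight-loss relation: CR = 534 * W / (D * A * T)
Numerator: 534 * 380.2 = 203026.8
Denominator: 6.1 * 4.1 * 1898 = 47468.98
CR = 203026.8 / 47468.98 = 4.27704 mpy

4.27704 mpy


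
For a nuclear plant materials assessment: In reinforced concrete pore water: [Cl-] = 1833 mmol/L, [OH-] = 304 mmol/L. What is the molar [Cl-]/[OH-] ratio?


Threshold parameter = [Cl-] / [OH-] (molar basis; both in mmol/L, so units cancel)
Ratio = 1833 / 304 = 6.03

6.03


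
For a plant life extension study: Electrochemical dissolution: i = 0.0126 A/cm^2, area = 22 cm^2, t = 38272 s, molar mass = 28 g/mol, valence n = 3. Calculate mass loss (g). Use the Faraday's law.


Apply Faraday's law: m = i*A*t*M / (n*F)
Total charge passed Q = i*A*t = 0.0126*22*38272 = 10608.9984 C
m = Q*M/(n*F) = 10608.9984*28/(3*96485) = 1.02625 g

1.02625 g


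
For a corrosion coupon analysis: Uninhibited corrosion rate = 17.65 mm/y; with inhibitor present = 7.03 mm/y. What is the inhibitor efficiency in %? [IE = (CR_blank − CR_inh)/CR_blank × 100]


Apply the inhibitor-efficiency definition: IE = (CR_blank − CR_inh)/CR_blank × 100
IE = (17.65 − 7.03) / 17.65 × 100
IE = 10.62 / 17.65 × 100 = 60.2 %

60.2 %


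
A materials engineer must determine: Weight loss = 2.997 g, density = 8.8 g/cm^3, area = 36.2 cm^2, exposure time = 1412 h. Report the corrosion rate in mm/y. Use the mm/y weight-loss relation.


Apply the mm/y weight-loss relation: CR = 87600 * W / (D * A * T)
Numerator: 87600 * 2.997 = 262537.2
Denominator: 8.8 * 36.2 * 1412 = 449806.72
CR = 262537.2 / 449806.72 = 0.58367 mm/y

0.58367 mm/y


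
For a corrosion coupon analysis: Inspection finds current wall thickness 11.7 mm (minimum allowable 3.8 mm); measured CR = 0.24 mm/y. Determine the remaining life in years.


Apply the remaining-life relation: RL = (t_current − t_min) / CR
RL = (11.7 − 3.8) / 0.24 = 7.9 / 0.24 = 32.9 years

32.9 years


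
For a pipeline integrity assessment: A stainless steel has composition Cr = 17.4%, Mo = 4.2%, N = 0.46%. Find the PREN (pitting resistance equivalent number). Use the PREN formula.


Apply the PREN formula: PREN = Cr + 3.3*Mo + 16*N
PREN = 17.4 + 3.3*4.2 + 16*0.46
PREN = 17.4 + 13.86 + 7.36 = 38.62

38.62


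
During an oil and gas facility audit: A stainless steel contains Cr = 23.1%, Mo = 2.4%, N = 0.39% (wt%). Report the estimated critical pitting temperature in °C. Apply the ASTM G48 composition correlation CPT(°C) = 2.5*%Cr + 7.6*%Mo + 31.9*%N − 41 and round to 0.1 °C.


Apply the ASTM G48 empirical CPT estimate: CPT(°C) = 2.5*%Cr + 7.6*%Mo + 31.9*%N − 41
2.5*23.1 = 57.75; 7.6*2.4 = 18.24; 31.9*0.39 = 12.441
CPT = 57.75 + 18.24 + 12.441 − 41 = 47.431 °C
Rounded to 0.1 °C: CPT ≈ 47.4 °C

47.4 °C


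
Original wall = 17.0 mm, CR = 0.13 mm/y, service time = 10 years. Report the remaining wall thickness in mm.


Remaining wall = original − CR × time
t = 17.0 − 0.13*10 = 17.0 − 1.3 = 15.7 mm

15.7 mm


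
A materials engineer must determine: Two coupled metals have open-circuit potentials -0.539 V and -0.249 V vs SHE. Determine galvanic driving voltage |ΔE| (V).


Driving voltage is the absolute potential difference.
|ΔE| = |-0.539 − (-0.249)| = 0.29 V

0.29 V


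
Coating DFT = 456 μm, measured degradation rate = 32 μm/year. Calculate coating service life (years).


Service life = thickness / degradation rate
Life = 456 / 32 = 14.3 years

14.3 years


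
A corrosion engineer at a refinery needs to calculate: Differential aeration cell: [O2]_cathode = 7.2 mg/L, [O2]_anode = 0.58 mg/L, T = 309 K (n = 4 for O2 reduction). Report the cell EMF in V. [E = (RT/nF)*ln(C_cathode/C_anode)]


Apply the Nernst concentration-cell relation: E = (RT/nF)*ln(C_cathode/C_anode)
RT/nF = 8.314*309/(4*96485) = 0.00665654 V
ln(7.2/0.58) = 2.51881
E = 0.00665654 * 2.51881 = 0.01677 V

0.01677 V


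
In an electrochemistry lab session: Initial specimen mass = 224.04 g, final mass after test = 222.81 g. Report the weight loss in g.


Weight loss = initial − final
WL = 224.04 − 222.81 = 1.23 g

1.23 g


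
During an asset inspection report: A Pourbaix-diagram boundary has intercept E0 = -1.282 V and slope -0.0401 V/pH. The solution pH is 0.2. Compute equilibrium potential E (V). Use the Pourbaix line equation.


Apply the Pourbaix line equation: E = E0 + slope*pH
E = -1.282 + (-0.0401)*0.2 = -1.282 + (-0.00802) = -1.29002 V
Rounded to 3 decimal places: E = -1.290 V

-1.290 V


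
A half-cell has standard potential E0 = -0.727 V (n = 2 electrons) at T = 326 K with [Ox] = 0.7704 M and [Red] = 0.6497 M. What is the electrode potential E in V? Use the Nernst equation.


Apply the Nernst equation: E = E0 + (RT/nF)*ln([Ox]/[Red])
Step 1: RT/nF = 8.314*326/(2*96485) = 0.01404552 V
Step 2: [Ox]/[Red] = 0.7704/0.6497 = 1.185778
Step 3: ln(1.185778) = 0.170399
Step 4: correction = 0.01404552 * 0.170399 = 0.002 V
E = -0.727 + 0.002 = -0.725 V

-0.725 V


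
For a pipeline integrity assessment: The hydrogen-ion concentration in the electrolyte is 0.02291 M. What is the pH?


pH = −log10[H+]
pH = −log10(0.02291) = 1.64

1.64


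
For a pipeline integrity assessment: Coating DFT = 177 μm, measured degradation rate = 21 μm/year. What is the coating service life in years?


Service life = thickness / degradation rate
Life = 177 / 21 = 8.4 years

8.4 years


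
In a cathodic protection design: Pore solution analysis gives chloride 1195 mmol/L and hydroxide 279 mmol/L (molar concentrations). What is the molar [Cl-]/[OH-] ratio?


Threshold parameter = [Cl-] / [OH-] (molar basis; both in mmol/L, so units cancel)
Ratio = 1195 / 279 = 4.28

4.28


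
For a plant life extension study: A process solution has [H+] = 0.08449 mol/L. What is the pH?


pH = −log10[H+]
pH = −log10(0.08449) = 1.07

1.07


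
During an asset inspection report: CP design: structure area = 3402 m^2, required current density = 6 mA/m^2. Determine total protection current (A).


I = area * current density, then convert mA → A (÷1000)
I = 3402 * 6 / 1000 = 20.41 A

20.41 A


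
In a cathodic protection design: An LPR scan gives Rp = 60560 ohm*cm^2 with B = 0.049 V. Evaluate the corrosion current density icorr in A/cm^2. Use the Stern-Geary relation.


Apply the Stern-Geary relation: icorr = B / Rp
icorr = 0.049 / 60560 = 8.091×10^-7 A/cm^2

8.091×10^-7 A/cm^2


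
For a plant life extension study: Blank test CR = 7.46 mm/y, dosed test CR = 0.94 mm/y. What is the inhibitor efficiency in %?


Apply the inhibitor-efficiency definition: IE = (CR_blank − CR_inh)/CR_blank × 100
IE = (7.46 − 0.94) / 7.46 × 100
IE = 6.52 / 7.46 × 100 = 87.4 %

87.4 %


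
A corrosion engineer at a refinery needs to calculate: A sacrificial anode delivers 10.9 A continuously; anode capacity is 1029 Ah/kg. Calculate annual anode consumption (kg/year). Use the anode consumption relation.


Annual consumption = current * hours per year / capacity
Rate = 10.9 * 8760 / 1029 = 92.8 kg/year

92.8 kg/year


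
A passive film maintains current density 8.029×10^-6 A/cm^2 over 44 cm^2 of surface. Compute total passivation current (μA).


I = i_pass * A, then convert A → μA (×10^6)
I = 8.029×10^-6 * 44 * 10^6 = 353.28 μA

353.28 μA


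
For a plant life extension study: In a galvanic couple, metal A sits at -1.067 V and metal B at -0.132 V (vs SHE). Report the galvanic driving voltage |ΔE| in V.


Driving voltage is the absolute potential difference.
|ΔE| = |-1.067 − (-0.132)| = 0.935 V

0.935 V


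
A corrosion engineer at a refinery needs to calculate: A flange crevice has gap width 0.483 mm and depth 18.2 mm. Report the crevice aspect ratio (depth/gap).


Aspect ratio = depth / gap
Ratio = 18.2 / 0.483 = 37.7

37.7


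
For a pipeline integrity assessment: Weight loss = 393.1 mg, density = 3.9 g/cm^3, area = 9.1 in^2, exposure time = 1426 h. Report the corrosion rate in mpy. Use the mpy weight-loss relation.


Apply the mpy weight-loss relation: CR = 534 * W / (D * A * T)
Numerator: 534 * 393.1 = 209915.4
Denominator: 3.9 * 9.1 * 1426 = 50608.74
CR = 209915.4 / 50608.74 = 4.14781 mpy

4.14781 mpy


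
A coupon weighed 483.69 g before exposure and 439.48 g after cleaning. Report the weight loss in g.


Weight loss = initial − final
WL = 483.69 − 439.48 = 44.21 g

44.21 g


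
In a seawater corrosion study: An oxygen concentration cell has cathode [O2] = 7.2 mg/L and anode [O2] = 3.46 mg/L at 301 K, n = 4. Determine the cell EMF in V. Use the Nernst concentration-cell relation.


Apply the Nernst concentration-cell relation: E = (RT/nF)*ln(C_cathode/C_anode)
RT/nF = 8.314*301/(4*96485) = 0.0064842 V
ln(7.2/3.46) = 0.73281
E = 0.0064842 * 0.73281 = 0.00475 V

0.00475 V


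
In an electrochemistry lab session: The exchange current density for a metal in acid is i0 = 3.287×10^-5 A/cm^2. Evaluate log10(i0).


i0 = 3.287×10^-5 A/cm^2
log10(i0) = -4.483

-4.483


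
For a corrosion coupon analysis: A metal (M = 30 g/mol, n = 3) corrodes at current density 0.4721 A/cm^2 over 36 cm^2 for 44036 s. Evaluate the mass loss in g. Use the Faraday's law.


Apply Faraday's law: m = i*A*t*M / (n*F)
Total charge passed Q = i*A*t = 0.4721*36*44036 = 748418.2416 C
m = Q*M/(n*F) = 748418.2416*30/(3*96485) = 77.568 g

77.568 g


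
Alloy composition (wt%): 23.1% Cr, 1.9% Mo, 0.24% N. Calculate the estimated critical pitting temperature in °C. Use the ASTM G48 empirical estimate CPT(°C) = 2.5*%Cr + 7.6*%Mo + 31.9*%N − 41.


Apply the ASTM G48 empirical CPT estimate: CPT(°C) = 2.5*%Cr + 7.6*%Mo + 31.9*%N − 41
2.5*23.1 = 57.75; 7.6*1.9 = 14.44; 31.9*0.24 = 7.656
CPT = 57.75 + 14.44 + 7.656 − 41 = 38.846 °C
Rounded to 0.1 °C: CPT ≈ 38.8 °C

38.8 °C


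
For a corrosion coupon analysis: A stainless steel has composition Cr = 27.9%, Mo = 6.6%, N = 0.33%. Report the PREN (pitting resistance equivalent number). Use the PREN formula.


Apply the PREN formula: PREN = Cr + 3.3*Mo + 16*N
PREN = 27.9 + 3.3*6.6 + 16*0.33
PREN = 27.9 + 21.78 + 5.28 = 54.96

54.96


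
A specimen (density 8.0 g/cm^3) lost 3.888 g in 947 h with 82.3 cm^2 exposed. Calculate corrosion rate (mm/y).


Apply the mm/y weight-loss relation: CR = 87600 * W / (D * A * T)
Numerator: 87600 * 3.888 = 340588.8
Denominator: 8.0 * 82.3 * 947 = 623504.8
CR = 340588.8 / 623504.8 = 0.54625 mm/y

0.54625 mm/y


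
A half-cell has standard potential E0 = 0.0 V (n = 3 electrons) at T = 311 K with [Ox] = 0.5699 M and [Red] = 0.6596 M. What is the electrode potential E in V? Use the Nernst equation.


Apply the Nernst equation: E = E0 + (RT/nF)*ln([Ox]/[Red])
Step 1: RT/nF = 8.314*311/(3*96485) = 0.00893284 V
Step 2: [Ox]/[Red] = 0.5699/0.6596 = 0.864008
Step 3: ln(0.864008) = -0.146173
Step 4: correction = 0.00893284 * -0.146173 = -0.0013 V
E = 0.0 + -0.0013 = -0.0013 V

-0.0013 V
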